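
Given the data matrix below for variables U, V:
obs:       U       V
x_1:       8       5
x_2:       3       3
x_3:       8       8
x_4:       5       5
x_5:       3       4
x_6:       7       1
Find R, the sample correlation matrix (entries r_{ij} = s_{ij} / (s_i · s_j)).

Step 1 — column means:
  mean(U) = (8 + 3 + 8 + 5 + 3 + 7) / 6 = 34/6 = 5.6667
  mean(V) = (5 + 3 + 8 + 5 + 4 + 1) / 6 = 26/6 = 4.3333

Step 2 — sample variances and covariances s[i,j] = (1/(n-1)) · Σ_k (x_{k,i} - mean_i) · (x_{k,j} - mean_j), with n-1 = 5:
  s[U,U] = ((2.3333)·(2.3333) + (-2.6667)·(-2.6667) + (2.3333)·(2.3333) + (-0.6667)·(-0.6667) + (-2.6667)·(-2.6667) + (1.3333)·(1.3333)) / 5 = 27.3333/5 = 5.4667
  s[U,V] = ((2.3333)·(0.6667) + (-2.6667)·(-1.3333) + (2.3333)·(3.6667) + (-0.6667)·(0.6667) + (-2.6667)·(-0.3333) + (1.3333)·(-3.3333)) / 5 = 9.6667/5 = 1.9333
  s[V,V] = ((0.6667)·(0.6667) + (-1.3333)·(-1.3333) + (3.6667)·(3.6667) + (0.6667)·(0.6667) + (-0.3333)·(-0.3333) + (-3.3333)·(-3.3333)) / 5 = 27.3333/5 = 5.4667
  Sample standard deviations s_i = √(s[i,i]):
  s(U) = √(5.4667) = 2.3381
  s(V) = √(5.4667) = 2.3381

Step 3 — r_{ij} = s_{ij} / (s_i · s_j):
  r[U,U] = 1 (diagonal).
  r[U,V] = 1.9333 / (2.3381 · 2.3381) = 1.9333 / 5.4667 = 0.3537
  r[V,V] = 1 (diagonal).

R is symmetric with unit diagonal. Assembling:

R = [[1, 0.3537],
 [0.3537, 1]]


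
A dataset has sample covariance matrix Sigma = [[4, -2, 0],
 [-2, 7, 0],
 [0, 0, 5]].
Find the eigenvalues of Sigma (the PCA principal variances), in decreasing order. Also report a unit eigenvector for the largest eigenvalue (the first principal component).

Step 1 — characteristic polynomial p(λ) = det(λI - Sigma) = λ³ - tr·λ² + c_1·λ - det, where tr = trace, c_1 = sum of the principal 2×2 minors, det = det(Sigma):
  tr = 4 + 7 + 5 = 16,
  c_1 = (4·7 - (-2)²) + (4·5 - (0)²) + (7·5 - (0)²) = 24 + 20 + 35 = 79,
  det = 4·(7·5 - (0)²) - (-2)·((-2)·5 - (0)·(0)) + (0)·((-2)·(0) - 7·(0)) = 4·(35) - (-2)·(-10) + (0)·(0) = 120.
  So p(λ) = λ³ - 16λ² + 79λ - 120.
Step 2 — look for an integer root (rational root theorem: any rational root is an integer divisor of 120). Testing λ = 3:
  p(3) = 27 - 144 + 237 - 120 = 0  ✓
  Dividing out (λ - 3): p(λ) = (λ - 3)(λ² - 13λ + 40).
Step 3 — remaining eigenvalues from the quadratic λ² - 13λ + 40 = 0:
  Δ = 13² - 4·40 = 169 - 160 = 9,  λ = (13 ± √9)/2 = (13 ± 3)/2 = 8 or 5.
  Sorted: λ_1 = 8,  λ_2 = 5,  λ_3 = 3  (check: sum = 16 = tr ✓).

Step 4 — unit eigenvector for λ_1 = 8: v spans the null space of (Sigma - λ_1 I), whose rows are
  r_1 = (-4, -2, 0),  r_2 = (-2, -1, 0),  r_3 = (0, 0, -3).
  v is orthogonal to every row, so take v ∝ r_1 × r_3 = ((-2)·(-3) - (0)·(0), (0)·(0) - (-4)·(-3), (-4)·(0) - (-2)·(0)) = (6, -12, 0).
  Rescale (divide by 6): u = (1, -2, 0).
  ||u|| = √((1)² + (-2)² + (0)²) = √(5) ≈ 2.2361,  v_1 = u/||u|| ≈ (0.4472, -0.8944, 0) (||v_1|| = 1).

λ_1 = 8,  λ_2 = 5,  λ_3 = 3;  v_1 ≈ (0.4472, -0.8944, 0)


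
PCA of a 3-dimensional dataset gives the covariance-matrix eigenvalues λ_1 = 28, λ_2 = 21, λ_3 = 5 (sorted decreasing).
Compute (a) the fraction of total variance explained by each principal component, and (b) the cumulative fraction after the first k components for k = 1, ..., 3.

Step 1 — total variance = trace(Sigma) = Σ λ_i = 28 + 21 + 5 = 54.

Step 2 — fraction explained by component i = λ_i / Σ λ:
  PC1: 28/54 = 0.5185
  PC2: 21/54 = 0.3889
  PC3: 5/54 = 0.0926

Step 3 — cumulative fraction after k components = (λ_1 + ... + λ_k) / Σ λ:
  k = 1: 28/54 = 0.5185
  k = 2: (28 + 21)/54 = 49/54 = 0.9074
  k = 3: (28 + 21 + 5)/54 = 54/54 = 1

Summary (fraction, with percent):

explained: PC1 0.5185 (51.85%), PC2 0.3889 (38.89%), PC3 0.0926 (9.26%);  cumulative: 0.5185, 0.9074, 1


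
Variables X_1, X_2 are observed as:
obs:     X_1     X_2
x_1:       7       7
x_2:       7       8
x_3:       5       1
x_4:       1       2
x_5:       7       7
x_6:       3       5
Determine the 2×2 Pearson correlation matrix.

Step 1 — column means:
  mean(X_1) = (7 + 7 + 5 + 1 + 7 + 3) / 6 = 30/6 = 5
  mean(X_2) = (7 + 8 + 1 + 2 + 7 + 5) / 6 = 30/6 = 5

Step 2 — sample variances and covariances s[i,j] = (1/(n-1)) · Σ_k (x_{k,i} - mean_i) · (x_{k,j} - mean_j), with n-1 = 5:
  s[X_1,X_1] = ((2)·(2) + (2)·(2) + (0)·(0) + (-4)·(-4) + (2)·(2) + (-2)·(-2)) / 5 = 32/5 = 6.4
  s[X_1,X_2] = ((2)·(2) + (2)·(3) + (0)·(-4) + (-4)·(-3) + (2)·(2) + (-2)·(0)) / 5 = 26/5 = 5.2
  s[X_2,X_2] = ((2)·(2) + (3)·(3) + (-4)·(-4) + (-3)·(-3) + (2)·(2) + (0)·(0)) / 5 = 42/5 = 8.4
  Sample standard deviations s_i = √(s[i,i]):
  s(X_1) = √(6.4) = 2.5298
  s(X_2) = √(8.4) = 2.8983

Step 3 — r_{ij} = s_{ij} / (s_i · s_j):
  r[X_1,X_1] = 1 (diagonal).
  r[X_1,X_2] = 5.2 / (2.5298 · 2.8983) = 5.2 / 7.3321 = 0.7092
  r[X_2,X_2] = 1 (diagonal).

R is symmetric with unit diagonal. Assembling:

R = [[1, 0.7092],
 [0.7092, 1]]


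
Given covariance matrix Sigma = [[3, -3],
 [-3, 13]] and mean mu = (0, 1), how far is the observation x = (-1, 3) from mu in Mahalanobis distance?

Step 1 — centre the observation: (x - mu) = (-1, 2).

Step 2 — invert Sigma. det(Sigma) = 3·13 - (-3)² = 30.
  Sigma^{-1} = (1/det) · [[d, -b], [-b, a]] = [[0.4333, 0.1],
 [0.1, 0.1]].

Step 3 — form the quadratic (x - mu)^T · Sigma^{-1} · (x - mu):
  Sigma^{-1} · (x - mu) = (-0.2333, 0.1).
  (x - mu)^T · [Sigma^{-1} · (x - mu)] = (-1)·(-0.2333) + (2)·(0.1) = 0.4333.

Step 4 — take square root: d = √(0.4333) ≈ 0.6583.

d(x, mu) = √(0.4333) ≈ 0.6583


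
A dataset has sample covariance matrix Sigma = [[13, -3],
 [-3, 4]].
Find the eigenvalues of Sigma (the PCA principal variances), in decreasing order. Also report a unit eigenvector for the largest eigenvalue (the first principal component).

Step 1 — characteristic polynomial of 2×2 Sigma:
  det(Sigma - λI) = λ² - trace · λ + det = 0.
  trace = 13 + 4 = 17, det = 13·4 - (-3)² = 43.
Step 2 — discriminant:
  Δ = trace² - 4·det = 289 - 172 = 117.
Step 3 — eigenvalues:
  λ = (trace ± √Δ)/2 = (17 ± 10.8167)/2,
  λ_1 = 13.9083,  λ_2 = 3.0917.

Step 4 — unit eigenvector for λ_1: solve (Sigma - λ_1 I)v = 0. First row:
  (13 - 13.9083)·v_x + (-3)·v_y = 0, i.e. (-0.9083)·v_x + (-3)·v_y = 0,
  so v ∝ (b, λ_1 - a) = (-3, 0.9083); multiply by -1 so the first entry is positive: u = (3, -0.9083).
  ||u|| = √((3)² + (-0.9083)²) = √(9.8251) ≈ 3.1345,
  v_1 = u/||u|| ≈ (0.9571, -0.2898) (||v_1|| = 1).

λ_1 = 13.9083,  λ_2 = 3.0917;  v_1 ≈ (0.9571, -0.2898)


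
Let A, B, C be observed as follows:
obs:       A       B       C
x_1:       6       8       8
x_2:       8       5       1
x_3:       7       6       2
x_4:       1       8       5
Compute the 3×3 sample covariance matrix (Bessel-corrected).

Step 1 — column means:
  mean(A) = (6 + 8 + 7 + 1) / 4 = 22/4 = 5.5
  mean(B) = (8 + 5 + 6 + 8) / 4 = 27/4 = 6.75
  mean(C) = (8 + 1 + 2 + 5) / 4 = 16/4 = 4

Step 2 — sample covariance S[i,j] = (1/(n-1)) · Σ_k (x_{k,i} - mean_i) · (x_{k,j} - mean_j), with n-1 = 3.
  S[A,A] = ((0.5)·(0.5) + (2.5)·(2.5) + (1.5)·(1.5) + (-4.5)·(-4.5)) / 3 = 29/3 = 9.6667
  S[A,B] = ((0.5)·(1.25) + (2.5)·(-1.75) + (1.5)·(-0.75) + (-4.5)·(1.25)) / 3 = -10.5/3 = -3.5
  S[A,C] = ((0.5)·(4) + (2.5)·(-3) + (1.5)·(-2) + (-4.5)·(1)) / 3 = -13/3 = -4.3333
  S[B,B] = ((1.25)·(1.25) + (-1.75)·(-1.75) + (-0.75)·(-0.75) + (1.25)·(1.25)) / 3 = 6.75/3 = 2.25
  S[B,C] = ((1.25)·(4) + (-1.75)·(-3) + (-0.75)·(-2) + (1.25)·(1)) / 3 = 13/3 = 4.3333
  S[C,C] = ((4)·(4) + (-3)·(-3) + (-2)·(-2) + (1)·(1)) / 3 = 30/3 = 10

S is symmetric (S[j,i] = S[i,j]). Assembling:

S = [[9.6667, -3.5, -4.3333],
 [-3.5, 2.25, 4.3333],
 [-4.3333, 4.3333, 10]]


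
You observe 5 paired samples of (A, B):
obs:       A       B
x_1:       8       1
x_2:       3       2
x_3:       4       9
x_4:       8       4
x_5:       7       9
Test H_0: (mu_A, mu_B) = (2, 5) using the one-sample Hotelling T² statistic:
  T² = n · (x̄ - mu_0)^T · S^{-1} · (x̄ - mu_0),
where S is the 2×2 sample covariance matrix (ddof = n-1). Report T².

Step 1 — sample mean vector:
  mean(A) = (8 + 3 + 4 + 8 + 7) / 5 = 30/5 = 6
  mean(B) = (1 + 2 + 9 + 4 + 9) / 5 = 25/5 = 5
  x̄ = (6, 5),  deviation x̄ - mu_0 = (6, 5) - (2, 5) = (4, 0).

Step 2 — sample covariance matrix, S[i,j] = (1/(n-1)) · Σ_k (x_{k,i} - mean_i) · (x_{k,j} - mean_j), divisor n-1 = 4:
  S[A,A] = ((2)·(2) + (-3)·(-3) + (-2)·(-2) + (2)·(2) + (1)·(1)) / 4 = 22/4 = 5.5
  S[A,B] = ((2)·(-4) + (-3)·(-3) + (-2)·(4) + (2)·(-1) + (1)·(4)) / 4 = -5/4 = -1.25
  S[B,B] = ((-4)·(-4) + (-3)·(-3) + (4)·(4) + (-1)·(-1) + (4)·(4)) / 4 = 58/4 = 14.5
  S = [[5.5, -1.25],
 [-1.25, 14.5]].

Step 3 — invert S. det(S) = 5.5·14.5 - (-1.25)² = 78.1875.
  S^{-1} = (1/det) · [[d, -b], [-b, a]] = [[0.1855, 0.016],
 [0.016, 0.0703]].

Step 4 — quadratic form (x̄ - mu_0)^T · S^{-1} · (x̄ - mu_0):
  S^{-1} · (x̄ - mu_0) = (0.7418, 0.0639),
  (x̄ - mu_0)^T · [...] = (4)·(0.7418) + (0)·(0.0639) = 2.9672.

Step 5 — scale by n: T² = 5 · 2.9672 = 14.8361.

T² ≈ 14.8361


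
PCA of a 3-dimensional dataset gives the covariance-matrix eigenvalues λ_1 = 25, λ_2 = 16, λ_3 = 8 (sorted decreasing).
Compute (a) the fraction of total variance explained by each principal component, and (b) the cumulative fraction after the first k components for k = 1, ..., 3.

Step 1 — total variance = trace(Sigma) = Σ λ_i = 25 + 16 + 8 = 49.

Step 2 — fraction explained by component i = λ_i / Σ λ:
  PC1: 25/49 = 0.5102
  PC2: 16/49 = 0.3265
  PC3: 8/49 = 0.1633

Step 3 — cumulative fraction after k components = (λ_1 + ... + λ_k) / Σ λ:
  k = 1: 25/49 = 0.5102
  k = 2: (25 + 16)/49 = 41/49 = 0.8367
  k = 3: (25 + 16 + 8)/49 = 49/49 = 1

Summary (fraction, with percent):

explained: PC1 0.5102 (51.02%), PC2 0.3265 (32.65%), PC3 0.1633 (16.33%);  cumulative: 0.5102, 0.8367, 1


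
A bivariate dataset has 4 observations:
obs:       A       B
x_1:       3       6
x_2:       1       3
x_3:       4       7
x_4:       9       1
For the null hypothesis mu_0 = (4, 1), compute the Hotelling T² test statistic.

Step 1 — sample mean vector:
  mean(A) = (3 + 1 + 4 + 9) / 4 = 17/4 = 4.25
  mean(B) = (6 + 3 + 7 + 1) / 4 = 17/4 = 4.25
  x̄ = (4.25, 4.25),  deviation x̄ - mu_0 = (4.25, 4.25) - (4, 1) = (0.25, 3.25).

Step 2 — sample covariance matrix, S[i,j] = (1/(n-1)) · Σ_k (x_{k,i} - mean_i) · (x_{k,j} - mean_j), divisor n-1 = 3:
  S[A,A] = ((-1.25)·(-1.25) + (-3.25)·(-3.25) + (-0.25)·(-0.25) + (4.75)·(4.75)) / 3 = 34.75/3 = 11.5833
  S[A,B] = ((-1.25)·(1.75) + (-3.25)·(-1.25) + (-0.25)·(2.75) + (4.75)·(-3.25)) / 3 = -14.25/3 = -4.75
  S[B,B] = ((1.75)·(1.75) + (-1.25)·(-1.25) + (2.75)·(2.75) + (-3.25)·(-3.25)) / 3 = 22.75/3 = 7.5833
  S = [[11.5833, -4.75],
 [-4.75, 7.5833]].

Step 3 — invert S. det(S) = 11.5833·7.5833 - (-4.75)² = 65.2778.
  S^{-1} = (1/det) · [[d, -b], [-b, a]] = [[0.1162, 0.0728],
 [0.0728, 0.1774]].

Step 4 — quadratic form (x̄ - mu_0)^T · S^{-1} · (x̄ - mu_0):
  S^{-1} · (x̄ - mu_0) = (0.2655, 0.5949),
  (x̄ - mu_0)^T · [...] = (0.25)·(0.2655) + (3.25)·(0.5949) = 1.9998.

Step 5 — scale by n: T² = 4 · 1.9998 = 7.9991.

T² ≈ 7.9991


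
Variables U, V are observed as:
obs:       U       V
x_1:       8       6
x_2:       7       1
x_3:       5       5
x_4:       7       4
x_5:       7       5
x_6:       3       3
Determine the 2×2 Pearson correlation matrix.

Step 1 — column means:
  mean(U) = (8 + 7 + 5 + 7 + 7 + 3) / 6 = 37/6 = 6.1667
  mean(V) = (6 + 1 + 5 + 4 + 5 + 3) / 6 = 24/6 = 4

Step 2 — sample variances and covariances s[i,j] = (1/(n-1)) · Σ_k (x_{k,i} - mean_i) · (x_{k,j} - mean_j), with n-1 = 5:
  s[U,U] = ((1.8333)·(1.8333) + (0.8333)·(0.8333) + (-1.1667)·(-1.1667) + (0.8333)·(0.8333) + (0.8333)·(0.8333) + (-3.1667)·(-3.1667)) / 5 = 16.8333/5 = 3.3667
  s[U,V] = ((1.8333)·(2) + (0.8333)·(-3) + (-1.1667)·(1) + (0.8333)·(0) + (0.8333)·(1) + (-3.1667)·(-1)) / 5 = 4/5 = 0.8
  s[V,V] = ((2)·(2) + (-3)·(-3) + (1)·(1) + (0)·(0) + (1)·(1) + (-1)·(-1)) / 5 = 16/5 = 3.2
  Sample standard deviations s_i = √(s[i,i]):
  s(U) = √(3.3667) = 1.8348
  s(V) = √(3.2) = 1.7889

Step 3 — r_{ij} = s_{ij} / (s_i · s_j):
  r[U,U] = 1 (diagonal).
  r[U,V] = 0.8 / (1.8348 · 1.7889) = 0.8 / 3.2823 = 0.2437
  r[V,V] = 1 (diagonal).

R is symmetric with unit diagonal. Assembling:

R = [[1, 0.2437],
 [0.2437, 1]]


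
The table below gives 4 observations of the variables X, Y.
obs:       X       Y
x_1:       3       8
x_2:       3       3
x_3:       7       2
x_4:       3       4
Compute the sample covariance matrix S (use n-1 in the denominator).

Step 1 — column means:
  mean(X) = (3 + 3 + 7 + 3) / 4 = 16/4 = 4
  mean(Y) = (8 + 3 + 2 + 4) / 4 = 17/4 = 4.25

Step 2 — sample covariance S[i,j] = (1/(n-1)) · Σ_k (x_{k,i} - mean_i) · (x_{k,j} - mean_j), with n-1 = 3.
  S[X,X] = ((-1)·(-1) + (-1)·(-1) + (3)·(3) + (-1)·(-1)) / 3 = 12/3 = 4
  S[X,Y] = ((-1)·(3.75) + (-1)·(-1.25) + (3)·(-2.25) + (-1)·(-0.25)) / 3 = -9/3 = -3
  S[Y,Y] = ((3.75)·(3.75) + (-1.25)·(-1.25) + (-2.25)·(-2.25) + (-0.25)·(-0.25)) / 3 = 20.75/3 = 6.9167

S is symmetric (S[j,i] = S[i,j]). Assembling:

S = [[4, -3],
 [-3, 6.9167]]


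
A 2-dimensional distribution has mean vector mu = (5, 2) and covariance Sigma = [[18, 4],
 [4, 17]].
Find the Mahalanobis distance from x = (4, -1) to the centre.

Step 1 — centre the observation: (x - mu) = (-1, -3).

Step 2 — invert Sigma. det(Sigma) = 18·17 - (4)² = 290.
  Sigma^{-1} = (1/det) · [[d, -b], [-b, a]] = [[0.0586, -0.0138],
 [-0.0138, 0.0621]].

Step 3 — form the quadratic (x - mu)^T · Sigma^{-1} · (x - mu):
  Sigma^{-1} · (x - mu) = (-0.0172, -0.1724).
  (x - mu)^T · [Sigma^{-1} · (x - mu)] = (-1)·(-0.0172) + (-3)·(-0.1724) = 0.5345.

Step 4 — take square root: d = √(0.5345) ≈ 0.7311.

d(x, mu) = √(0.5345) ≈ 0.7311


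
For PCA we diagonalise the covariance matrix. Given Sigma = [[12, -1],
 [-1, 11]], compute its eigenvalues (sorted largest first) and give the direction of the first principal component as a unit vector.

Step 1 — characteristic polynomial of 2×2 Sigma:
  det(Sigma - λI) = λ² - trace · λ + det = 0.
  trace = 12 + 11 = 23, det = 12·11 - (-1)² = 131.
Step 2 — discriminant:
  Δ = trace² - 4·det = 529 - 524 = 5.
Step 3 — eigenvalues:
  λ = (trace ± √Δ)/2 = (23 ± 2.2361)/2,
  λ_1 = 12.618,  λ_2 = 10.382.

Step 4 — unit eigenvector for λ_1: solve (Sigma - λ_1 I)v = 0. First row:
  (12 - 12.618)·v_x + (-1)·v_y = 0, i.e. (-0.618)·v_x + (-1)·v_y = 0,
  so v ∝ (b, λ_1 - a) = (-1, 0.618); multiply by -1 so the first entry is positive: u = (1, -0.618).
  ||u|| = √((1)² + (-0.618)²) = √(1.382) ≈ 1.1756,
  v_1 = u/||u|| ≈ (0.8507, -0.5257) (||v_1|| = 1).

λ_1 = 12.618,  λ_2 = 10.382;  v_1 ≈ (0.8507, -0.5257)


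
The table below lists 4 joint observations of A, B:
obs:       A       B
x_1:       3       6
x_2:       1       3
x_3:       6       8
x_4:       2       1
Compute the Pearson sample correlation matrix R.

Step 1 — column means:
  mean(A) = (3 + 1 + 6 + 2) / 4 = 12/4 = 3
  mean(B) = (6 + 3 + 8 + 1) / 4 = 18/4 = 4.5

Step 2 — sample variances and covariances s[i,j] = (1/(n-1)) · Σ_k (x_{k,i} - mean_i) · (x_{k,j} - mean_j), with n-1 = 3:
  s[A,A] = ((0)·(0) + (-2)·(-2) + (3)·(3) + (-1)·(-1)) / 3 = 14/3 = 4.6667
  s[A,B] = ((0)·(1.5) + (-2)·(-1.5) + (3)·(3.5) + (-1)·(-3.5)) / 3 = 17/3 = 5.6667
  s[B,B] = ((1.5)·(1.5) + (-1.5)·(-1.5) + (3.5)·(3.5) + (-3.5)·(-3.5)) / 3 = 29/3 = 9.6667
  Sample standard deviations s_i = √(s[i,i]):
  s(A) = √(4.6667) = 2.1602
  s(B) = √(9.6667) = 3.1091

Step 3 — r_{ij} = s_{ij} / (s_i · s_j):
  r[A,A] = 1 (diagonal).
  r[A,B] = 5.6667 / (2.1602 · 3.1091) = 5.6667 / 6.7165 = 0.8437
  r[B,B] = 1 (diagonal).

R is symmetric with unit diagonal. Assembling:

R = [[1, 0.8437],
 [0.8437, 1]]


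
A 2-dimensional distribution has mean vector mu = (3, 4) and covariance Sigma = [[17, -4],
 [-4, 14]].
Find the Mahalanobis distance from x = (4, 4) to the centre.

Step 1 — centre the observation: (x - mu) = (1, 0).

Step 2 — invert Sigma. det(Sigma) = 17·14 - (-4)² = 222.
  Sigma^{-1} = (1/det) · [[d, -b], [-b, a]] = [[0.0631, 0.018],
 [0.018, 0.0766]].

Step 3 — form the quadratic (x - mu)^T · Sigma^{-1} · (x - mu):
  Sigma^{-1} · (x - mu) = (0.0631, 0.018).
  (x - mu)^T · [Sigma^{-1} · (x - mu)] = (1)·(0.0631) + (0)·(0.018) = 0.0631.

Step 4 — take square root: d = √(0.0631) ≈ 0.2511.

d(x, mu) = √(0.0631) ≈ 0.2511


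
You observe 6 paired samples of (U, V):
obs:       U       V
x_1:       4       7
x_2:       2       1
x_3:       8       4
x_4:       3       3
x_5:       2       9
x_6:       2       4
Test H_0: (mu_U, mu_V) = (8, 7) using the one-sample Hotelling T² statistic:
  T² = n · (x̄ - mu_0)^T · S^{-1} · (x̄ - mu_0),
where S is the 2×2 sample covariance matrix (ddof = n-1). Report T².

Step 1 — sample mean vector:
  mean(U) = (4 + 2 + 8 + 3 + 2 + 2) / 6 = 21/6 = 3.5
  mean(V) = (7 + 1 + 4 + 3 + 9 + 4) / 6 = 28/6 = 4.6667
  x̄ = (3.5, 4.6667),  deviation x̄ - mu_0 = (3.5, 4.6667) - (8, 7) = (-4.5, -2.3333).

Step 2 — sample covariance matrix, S[i,j] = (1/(n-1)) · Σ_k (x_{k,i} - mean_i) · (x_{k,j} - mean_j), divisor n-1 = 5:
  S[U,U] = ((0.5)·(0.5) + (-1.5)·(-1.5) + (4.5)·(4.5) + (-0.5)·(-0.5) + (-1.5)·(-1.5) + (-1.5)·(-1.5)) / 5 = 27.5/5 = 5.5
  S[U,V] = ((0.5)·(2.3333) + (-1.5)·(-3.6667) + (4.5)·(-0.6667) + (-0.5)·(-1.6667) + (-1.5)·(4.3333) + (-1.5)·(-0.6667)) / 5 = -1/5 = -0.2
  S[V,V] = ((2.3333)·(2.3333) + (-3.6667)·(-3.6667) + (-0.6667)·(-0.6667) + (-1.6667)·(-1.6667) + (4.3333)·(4.3333) + (-0.6667)·(-0.6667)) / 5 = 41.3333/5 = 8.2667
  S = [[5.5, -0.2],
 [-0.2, 8.2667]].

Step 3 — invert S. det(S) = 5.5·8.2667 - (-0.2)² = 45.4267.
  S^{-1} = (1/det) · [[d, -b], [-b, a]] = [[0.182, 0.0044],
 [0.0044, 0.1211]].

Step 4 — quadratic form (x̄ - mu_0)^T · S^{-1} · (x̄ - mu_0):
  S^{-1} · (x̄ - mu_0) = (-0.8292, -0.3023),
  (x̄ - mu_0)^T · [...] = (-4.5)·(-0.8292) + (-2.3333)·(-0.3023) = 4.4367.

Step 5 — scale by n: T² = 6 · 4.4367 = 26.6202.

T² ≈ 26.6202


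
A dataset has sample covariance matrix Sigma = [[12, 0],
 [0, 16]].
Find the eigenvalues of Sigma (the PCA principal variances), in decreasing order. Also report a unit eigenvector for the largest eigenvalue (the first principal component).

Step 1 — characteristic polynomial of 2×2 Sigma:
  det(Sigma - λI) = λ² - trace · λ + det = 0.
  trace = 12 + 16 = 28, det = 12·16 - (0)² = 192.
Step 2 — discriminant:
  Δ = trace² - 4·det = 784 - 768 = 16.
Step 3 — eigenvalues:
  λ = (trace ± √Δ)/2 = (28 ± 4)/2,
  λ_1 = 16,  λ_2 = 12.

Step 4 — unit eigenvector for λ_1: Sigma is diagonal, so its eigenvectors are the coordinate axes. λ_1 = 16 is the diagonal entry on the second coordinate axis, hence
  v_1 = (0, 1) (||v_1|| = 1).

λ_1 = 16,  λ_2 = 12;  v_1 ≈ (0, 1)


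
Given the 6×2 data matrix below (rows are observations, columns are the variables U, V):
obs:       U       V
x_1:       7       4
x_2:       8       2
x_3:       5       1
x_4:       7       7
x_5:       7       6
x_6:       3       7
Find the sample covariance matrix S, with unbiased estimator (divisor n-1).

Step 1 — column means:
  mean(U) = (7 + 8 + 5 + 7 + 7 + 3) / 6 = 37/6 = 6.1667
  mean(V) = (4 + 2 + 1 + 7 + 6 + 7) / 6 = 27/6 = 4.5

Step 2 — sample covariance S[i,j] = (1/(n-1)) · Σ_k (x_{k,i} - mean_i) · (x_{k,j} - mean_j), with n-1 = 5.
  S[U,U] = ((0.8333)·(0.8333) + (1.8333)·(1.8333) + (-1.1667)·(-1.1667) + (0.8333)·(0.8333) + (0.8333)·(0.8333) + (-3.1667)·(-3.1667)) / 5 = 16.8333/5 = 3.3667
  S[U,V] = ((0.8333)·(-0.5) + (1.8333)·(-2.5) + (-1.1667)·(-3.5) + (0.8333)·(2.5) + (0.8333)·(1.5) + (-3.1667)·(2.5)) / 5 = -5.5/5 = -1.1
  S[V,V] = ((-0.5)·(-0.5) + (-2.5)·(-2.5) + (-3.5)·(-3.5) + (2.5)·(2.5) + (1.5)·(1.5) + (2.5)·(2.5)) / 5 = 33.5/5 = 6.7

S is symmetric (S[j,i] = S[i,j]). Assembling:

S = [[3.3667, -1.1],
 [-1.1, 6.7]]


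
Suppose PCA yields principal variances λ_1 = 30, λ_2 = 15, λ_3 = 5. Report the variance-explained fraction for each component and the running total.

Step 1 — total variance = trace(Sigma) = Σ λ_i = 30 + 15 + 5 = 50.

Step 2 — fraction explained by component i = λ_i / Σ λ:
  PC1: 30/50 = 0.6
  PC2: 15/50 = 0.3
  PC3: 5/50 = 0.1

Step 3 — cumulative fraction after k components = (λ_1 + ... + λ_k) / Σ λ:
  k = 1: 30/50 = 0.6
  k = 2: (30 + 15)/50 = 45/50 = 0.9
  k = 3: (30 + 15 + 5)/50 = 50/50 = 1

Summary (fraction, with percent):

explained: PC1 0.6 (60%), PC2 0.3 (30%), PC3 0.1 (10%);  cumulative: 0.6, 0.9, 1


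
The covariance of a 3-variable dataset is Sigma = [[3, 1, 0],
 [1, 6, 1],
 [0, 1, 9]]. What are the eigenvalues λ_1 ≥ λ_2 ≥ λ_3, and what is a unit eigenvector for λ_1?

Step 1 — characteristic polynomial p(λ) = det(λI - Sigma) = λ³ - tr·λ² + c_1·λ - det, where tr = trace, c_1 = sum of the principal 2×2 minors, det = det(Sigma):
  tr = 3 + 6 + 9 = 18,
  c_1 = (3·6 - (1)²) + (3·9 - (0)²) + (6·9 - (1)²) = 17 + 27 + 53 = 97,
  det = 3·(6·9 - (1)²) - (1)·((1)·9 - (1)·(0)) + (0)·((1)·(1) - 6·(0)) = 3·(53) - (1)·(9) + (0)·(1) = 150.
  So p(λ) = λ³ - 18λ² + 97λ - 150.
Step 2 — look for an integer root (rational root theorem: any rational root is an integer divisor of 150). Testing λ = 6:
  p(6) = 216 - 648 + 582 - 150 = 0  ✓
  Dividing out (λ - 6): p(λ) = (λ - 6)(λ² - 12λ + 25).
Step 3 — remaining eigenvalues from the quadratic λ² - 12λ + 25 = 0:
  Δ = 12² - 4·25 = 144 - 100 = 44,  λ = (12 ± √44)/2 = (12 ± 6.6332)/2 ≈ 9.3166 or 2.6834.
  Sorted: λ_1 = 9.3166,  λ_2 = 6,  λ_3 = 2.6834  (check: sum = 18 = tr ✓).

Step 4 — unit eigenvector for λ_1 ≈ 9.3166: v spans the null space of (Sigma - λ_1 I), whose rows are
  r_1 = (-6.3166, 1, 0),  r_2 = (1, -3.3166, 1),  r_3 = (0, 1, -0.3166).
  v is orthogonal to every row, so take v ∝ r_1 × r_2 = ((1)·(1) - (0)·(-3.3166), (0)·(1) - (-6.3166)·(1), (-6.3166)·(-3.3166) - (1)·(1)) ≈ (1, 6.3166, 19.9499).
  Let u = (1, 6.3166, 19.9499).
  ||u|| = √((1)² + (6.3166)² + (19.9499)²) = √(438.8972) ≈ 20.9499,  v_1 = u/||u|| ≈ (0.0477, 0.3015, 0.9523) (||v_1|| = 1).

λ_1 = 9.3166,  λ_2 = 6,  λ_3 = 2.6834;  v_1 ≈ (0.0477, 0.3015, 0.9523)


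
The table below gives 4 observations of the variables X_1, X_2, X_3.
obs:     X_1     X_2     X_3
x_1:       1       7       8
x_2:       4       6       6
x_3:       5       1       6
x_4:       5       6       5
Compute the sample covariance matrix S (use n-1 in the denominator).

Step 1 — column means:
  mean(X_1) = (1 + 4 + 5 + 5) / 4 = 15/4 = 3.75
  mean(X_2) = (7 + 6 + 1 + 6) / 4 = 20/4 = 5
  mean(X_3) = (8 + 6 + 6 + 5) / 4 = 25/4 = 6.25

Step 2 — sample covariance S[i,j] = (1/(n-1)) · Σ_k (x_{k,i} - mean_i) · (x_{k,j} - mean_j), with n-1 = 3.
  S[X_1,X_1] = ((-2.75)·(-2.75) + (0.25)·(0.25) + (1.25)·(1.25) + (1.25)·(1.25)) / 3 = 10.75/3 = 3.5833
  S[X_1,X_2] = ((-2.75)·(2) + (0.25)·(1) + (1.25)·(-4) + (1.25)·(1)) / 3 = -9/3 = -3
  S[X_1,X_3] = ((-2.75)·(1.75) + (0.25)·(-0.25) + (1.25)·(-0.25) + (1.25)·(-1.25)) / 3 = -6.75/3 = -2.25
  S[X_2,X_2] = ((2)·(2) + (1)·(1) + (-4)·(-4) + (1)·(1)) / 3 = 22/3 = 7.3333
  S[X_2,X_3] = ((2)·(1.75) + (1)·(-0.25) + (-4)·(-0.25) + (1)·(-1.25)) / 3 = 3/3 = 1
  S[X_3,X_3] = ((1.75)·(1.75) + (-0.25)·(-0.25) + (-0.25)·(-0.25) + (-1.25)·(-1.25)) / 3 = 4.75/3 = 1.5833

S is symmetric (S[j,i] = S[i,j]). Assembling:

S = [[3.5833, -3, -2.25],
 [-3, 7.3333, 1],
 [-2.25, 1, 1.5833]]


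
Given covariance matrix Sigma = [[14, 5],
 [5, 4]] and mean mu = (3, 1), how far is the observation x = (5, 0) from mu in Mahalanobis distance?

Step 1 — centre the observation: (x - mu) = (2, -1).

Step 2 — invert Sigma. det(Sigma) = 14·4 - (5)² = 31.
  Sigma^{-1} = (1/det) · [[d, -b], [-b, a]] = [[0.129, -0.1613],
 [-0.1613, 0.4516]].

Step 3 — form the quadratic (x - mu)^T · Sigma^{-1} · (x - mu):
  Sigma^{-1} · (x - mu) = (0.4194, -0.7742).
  (x - mu)^T · [Sigma^{-1} · (x - mu)] = (2)·(0.4194) + (-1)·(-0.7742) = 1.6129.

Step 4 — take square root: d = √(1.6129) ≈ 1.27.

d(x, mu) = √(1.6129) ≈ 1.27


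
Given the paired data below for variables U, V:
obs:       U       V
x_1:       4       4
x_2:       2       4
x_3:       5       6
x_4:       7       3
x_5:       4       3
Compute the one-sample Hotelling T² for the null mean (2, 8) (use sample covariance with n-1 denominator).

Step 1 — sample mean vector:
  mean(U) = (4 + 2 + 5 + 7 + 4) / 5 = 22/5 = 4.4
  mean(V) = (4 + 4 + 6 + 3 + 3) / 5 = 20/5 = 4
  x̄ = (4.4, 4),  deviation x̄ - mu_0 = (4.4, 4) - (2, 8) = (2.4, -4).

Step 2 — sample covariance matrix, S[i,j] = (1/(n-1)) · Σ_k (x_{k,i} - mean_i) · (x_{k,j} - mean_j), divisor n-1 = 4:
  S[U,U] = ((-0.4)·(-0.4) + (-2.4)·(-2.4) + (0.6)·(0.6) + (2.6)·(2.6) + (-0.4)·(-0.4)) / 4 = 13.2/4 = 3.3
  S[U,V] = ((-0.4)·(0) + (-2.4)·(0) + (0.6)·(2) + (2.6)·(-1) + (-0.4)·(-1)) / 4 = -1/4 = -0.25
  S[V,V] = ((0)·(0) + (0)·(0) + (2)·(2) + (-1)·(-1) + (-1)·(-1)) / 4 = 6/4 = 1.5
  S = [[3.3, -0.25],
 [-0.25, 1.5]].

Step 3 — invert S. det(S) = 3.3·1.5 - (-0.25)² = 4.8875.
  S^{-1} = (1/det) · [[d, -b], [-b, a]] = [[0.3069, 0.0512],
 [0.0512, 0.6752]].

Step 4 — quadratic form (x̄ - mu_0)^T · S^{-1} · (x̄ - mu_0):
  S^{-1} · (x̄ - mu_0) = (0.532, -2.578),
  (x̄ - mu_0)^T · [...] = (2.4)·(0.532) + (-4)·(-2.578) = 11.5887.

Step 5 — scale by n: T² = 5 · 11.5887 = 57.9437.

T² ≈ 57.9437


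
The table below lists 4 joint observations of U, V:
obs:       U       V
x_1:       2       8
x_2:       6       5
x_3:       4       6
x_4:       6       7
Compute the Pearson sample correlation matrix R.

Step 1 — column means:
  mean(U) = (2 + 6 + 4 + 6) / 4 = 18/4 = 4.5
  mean(V) = (8 + 5 + 6 + 7) / 4 = 26/4 = 6.5

Step 2 — sample variances and covariances s[i,j] = (1/(n-1)) · Σ_k (x_{k,i} - mean_i) · (x_{k,j} - mean_j), with n-1 = 3:
  s[U,U] = ((-2.5)·(-2.5) + (1.5)·(1.5) + (-0.5)·(-0.5) + (1.5)·(1.5)) / 3 = 11/3 = 3.6667
  s[U,V] = ((-2.5)·(1.5) + (1.5)·(-1.5) + (-0.5)·(-0.5) + (1.5)·(0.5)) / 3 = -5/3 = -1.6667
  s[V,V] = ((1.5)·(1.5) + (-1.5)·(-1.5) + (-0.5)·(-0.5) + (0.5)·(0.5)) / 3 = 5/3 = 1.6667
  Sample standard deviations s_i = √(s[i,i]):
  s(U) = √(3.6667) = 1.9149
  s(V) = √(1.6667) = 1.291

Step 3 — r_{ij} = s_{ij} / (s_i · s_j):
  r[U,U] = 1 (diagonal).
  r[U,V] = -1.6667 / (1.9149 · 1.291) = -1.6667 / 2.4721 = -0.6742
  r[V,V] = 1 (diagonal).

R is symmetric with unit diagonal. Assembling:

R = [[1, -0.6742],
 [-0.6742, 1]]


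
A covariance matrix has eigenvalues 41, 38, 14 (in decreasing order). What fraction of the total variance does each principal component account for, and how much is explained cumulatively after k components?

Step 1 — total variance = trace(Sigma) = Σ λ_i = 41 + 38 + 14 = 93.

Step 2 — fraction explained by component i = λ_i / Σ λ:
  PC1: 41/93 = 0.4409
  PC2: 38/93 = 0.4086
  PC3: 14/93 = 0.1505

Step 3 — cumulative fraction after k components = (λ_1 + ... + λ_k) / Σ λ:
  k = 1: 41/93 = 0.4409
  k = 2: (41 + 38)/93 = 79/93 = 0.8495
  k = 3: (41 + 38 + 14)/93 = 93/93 = 1

Summary (fraction, with percent):

explained: PC1 0.4409 (44.09%), PC2 0.4086 (40.86%), PC3 0.1505 (15.05%);  cumulative: 0.4409, 0.8495, 1


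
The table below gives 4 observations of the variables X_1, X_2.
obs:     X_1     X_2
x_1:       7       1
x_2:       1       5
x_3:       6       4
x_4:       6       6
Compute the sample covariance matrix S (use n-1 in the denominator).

Step 1 — column means:
  mean(X_1) = (7 + 1 + 6 + 6) / 4 = 20/4 = 5
  mean(X_2) = (1 + 5 + 4 + 6) / 4 = 16/4 = 4

Step 2 — sample covariance S[i,j] = (1/(n-1)) · Σ_k (x_{k,i} - mean_i) · (x_{k,j} - mean_j), with n-1 = 3.
  S[X_1,X_1] = ((2)·(2) + (-4)·(-4) + (1)·(1) + (1)·(1)) / 3 = 22/3 = 7.3333
  S[X_1,X_2] = ((2)·(-3) + (-4)·(1) + (1)·(0) + (1)·(2)) / 3 = -8/3 = -2.6667
  S[X_2,X_2] = ((-3)·(-3) + (1)·(1) + (0)·(0) + (2)·(2)) / 3 = 14/3 = 4.6667

S is symmetric (S[j,i] = S[i,j]). Assembling:

S = [[7.3333, -2.6667],
 [-2.6667, 4.6667]]


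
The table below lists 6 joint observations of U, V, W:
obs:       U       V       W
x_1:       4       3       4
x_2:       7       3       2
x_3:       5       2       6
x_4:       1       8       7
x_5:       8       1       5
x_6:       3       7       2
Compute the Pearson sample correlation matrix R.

Step 1 — column means:
  mean(U) = (4 + 7 + 5 + 1 + 8 + 3) / 6 = 28/6 = 4.6667
  mean(V) = (3 + 3 + 2 + 8 + 1 + 7) / 6 = 24/6 = 4
  mean(W) = (4 + 2 + 6 + 7 + 5 + 2) / 6 = 26/6 = 4.3333

Step 2 — sample variances and covariances s[i,j] = (1/(n-1)) · Σ_k (x_{k,i} - mean_i) · (x_{k,j} - mean_j), with n-1 = 5:
  s[U,U] = ((-0.6667)·(-0.6667) + (2.3333)·(2.3333) + (0.3333)·(0.3333) + (-3.6667)·(-3.6667) + (3.3333)·(3.3333) + (-1.6667)·(-1.6667)) / 5 = 33.3333/5 = 6.6667
  s[U,V] = ((-0.6667)·(-1) + (2.3333)·(-1) + (0.3333)·(-2) + (-3.6667)·(4) + (3.3333)·(-3) + (-1.6667)·(3)) / 5 = -32/5 = -6.4
  s[U,W] = ((-0.6667)·(-0.3333) + (2.3333)·(-2.3333) + (0.3333)·(1.6667) + (-3.6667)·(2.6667) + (3.3333)·(0.6667) + (-1.6667)·(-2.3333)) / 5 = -8.3333/5 = -1.6667
  s[V,V] = ((-1)·(-1) + (-1)·(-1) + (-2)·(-2) + (4)·(4) + (-3)·(-3) + (3)·(3)) / 5 = 40/5 = 8
  s[V,W] = ((-1)·(-0.3333) + (-1)·(-2.3333) + (-2)·(1.6667) + (4)·(2.6667) + (-3)·(0.6667) + (3)·(-2.3333)) / 5 = 1/5 = 0.2
  s[W,W] = ((-0.3333)·(-0.3333) + (-2.3333)·(-2.3333) + (1.6667)·(1.6667) + (2.6667)·(2.6667) + (0.6667)·(0.6667) + (-2.3333)·(-2.3333)) / 5 = 21.3333/5 = 4.2667
  Sample standard deviations s_i = √(s[i,i]):
  s(U) = √(6.6667) = 2.582
  s(V) = √(8) = 2.8284
  s(W) = √(4.2667) = 2.0656

Step 3 — r_{ij} = s_{ij} / (s_i · s_j):
  r[U,U] = 1 (diagonal).
  r[U,V] = -6.4 / (2.582 · 2.8284) = -6.4 / 7.303 = -0.8764
  r[U,W] = -1.6667 / (2.582 · 2.0656) = -1.6667 / 5.3333 = -0.3125
  r[V,V] = 1 (diagonal).
  r[V,W] = 0.2 / (2.8284 · 2.0656) = 0.2 / 5.8424 = 0.0342
  r[W,W] = 1 (diagonal).

R is symmetric with unit diagonal. Assembling:

R = [[1, -0.8764, -0.3125],
 [-0.8764, 1, 0.0342],
 [-0.3125, 0.0342, 1]]


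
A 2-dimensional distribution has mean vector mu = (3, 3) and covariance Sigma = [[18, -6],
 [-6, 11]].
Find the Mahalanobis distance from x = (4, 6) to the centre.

Step 1 — centre the observation: (x - mu) = (1, 3).

Step 2 — invert Sigma. det(Sigma) = 18·11 - (-6)² = 162.
  Sigma^{-1} = (1/det) · [[d, -b], [-b, a]] = [[0.0679, 0.037],
 [0.037, 0.1111]].

Step 3 — form the quadratic (x - mu)^T · Sigma^{-1} · (x - mu):
  Sigma^{-1} · (x - mu) = (0.179, 0.3704).
  (x - mu)^T · [Sigma^{-1} · (x - mu)] = (1)·(0.179) + (3)·(0.3704) = 1.2901.

Step 4 — take square root: d = √(1.2901) ≈ 1.1358.

d(x, mu) = √(1.2901) ≈ 1.1358


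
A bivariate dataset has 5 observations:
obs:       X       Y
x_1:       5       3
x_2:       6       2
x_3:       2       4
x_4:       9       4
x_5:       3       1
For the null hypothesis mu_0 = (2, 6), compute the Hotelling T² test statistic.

Step 1 — sample mean vector:
  mean(X) = (5 + 6 + 2 + 9 + 3) / 5 = 25/5 = 5
  mean(Y) = (3 + 2 + 4 + 4 + 1) / 5 = 14/5 = 2.8
  x̄ = (5, 2.8),  deviation x̄ - mu_0 = (5, 2.8) - (2, 6) = (3, -3.2).

Step 2 — sample covariance matrix, S[i,j] = (1/(n-1)) · Σ_k (x_{k,i} - mean_i) · (x_{k,j} - mean_j), divisor n-1 = 4:
  S[X,X] = ((0)·(0) + (1)·(1) + (-3)·(-3) + (4)·(4) + (-2)·(-2)) / 4 = 30/4 = 7.5
  S[X,Y] = ((0)·(0.2) + (1)·(-0.8) + (-3)·(1.2) + (4)·(1.2) + (-2)·(-1.8)) / 4 = 4/4 = 1
  S[Y,Y] = ((0.2)·(0.2) + (-0.8)·(-0.8) + (1.2)·(1.2) + (1.2)·(1.2) + (-1.8)·(-1.8)) / 4 = 6.8/4 = 1.7
  S = [[7.5, 1],
 [1, 1.7]].

Step 3 — invert S. det(S) = 7.5·1.7 - (1)² = 11.75.
  S^{-1} = (1/det) · [[d, -b], [-b, a]] = [[0.1447, -0.0851],
 [-0.0851, 0.6383]].

Step 4 — quadratic form (x̄ - mu_0)^T · S^{-1} · (x̄ - mu_0):
  S^{-1} · (x̄ - mu_0) = (0.7064, -2.2979),
  (x̄ - mu_0)^T · [...] = (3)·(0.7064) + (-3.2)·(-2.2979) = 9.4723.

Step 5 — scale by n: T² = 5 · 9.4723 = 47.3617.

T² ≈ 47.3617


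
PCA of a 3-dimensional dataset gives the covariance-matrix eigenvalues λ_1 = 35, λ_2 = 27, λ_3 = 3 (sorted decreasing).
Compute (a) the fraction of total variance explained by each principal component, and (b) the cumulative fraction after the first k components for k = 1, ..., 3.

Step 1 — total variance = trace(Sigma) = Σ λ_i = 35 + 27 + 3 = 65.

Step 2 — fraction explained by component i = λ_i / Σ λ:
  PC1: 35/65 = 0.5385
  PC2: 27/65 = 0.4154
  PC3: 3/65 = 0.0462

Step 3 — cumulative fraction after k components = (λ_1 + ... + λ_k) / Σ λ:
  k = 1: 35/65 = 0.5385
  k = 2: (35 + 27)/65 = 62/65 = 0.9538
  k = 3: (35 + 27 + 3)/65 = 65/65 = 1

Summary (fraction, with percent):

explained: PC1 0.5385 (53.85%), PC2 0.4154 (41.54%), PC3 0.0462 (4.62%);  cumulative: 0.5385, 0.9538, 1


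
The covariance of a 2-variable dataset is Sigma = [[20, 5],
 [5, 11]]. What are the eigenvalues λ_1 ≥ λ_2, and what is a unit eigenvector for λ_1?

Step 1 — characteristic polynomial of 2×2 Sigma:
  det(Sigma - λI) = λ² - trace · λ + det = 0.
  trace = 20 + 11 = 31, det = 20·11 - (5)² = 195.
Step 2 — discriminant:
  Δ = trace² - 4·det = 961 - 780 = 181.
Step 3 — eigenvalues:
  λ = (trace ± √Δ)/2 = (31 ± 13.4536)/2,
  λ_1 = 22.2268,  λ_2 = 8.7732.

Step 4 — unit eigenvector for λ_1: solve (Sigma - λ_1 I)v = 0. First row:
  (20 - 22.2268)·v_x + (5)·v_y = 0, i.e. (-2.2268)·v_x + (5)·v_y = 0,
  so v ∝ (b, λ_1 - a) = (5, 2.2268) = u.
  ||u|| = √((5)² + (2.2268)²) = √(29.9587) ≈ 5.4735,
  v_1 = u/||u|| ≈ (0.9135, 0.4068) (||v_1|| = 1).

λ_1 = 22.2268,  λ_2 = 8.7732;  v_1 ≈ (0.9135, 0.4068)


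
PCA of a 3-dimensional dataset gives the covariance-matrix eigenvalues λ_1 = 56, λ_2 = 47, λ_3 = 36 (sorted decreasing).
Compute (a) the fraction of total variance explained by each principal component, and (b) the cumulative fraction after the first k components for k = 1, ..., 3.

Step 1 — total variance = trace(Sigma) = Σ λ_i = 56 + 47 + 36 = 139.

Step 2 — fraction explained by component i = λ_i / Σ λ:
  PC1: 56/139 = 0.4029
  PC2: 47/139 = 0.3381
  PC3: 36/139 = 0.259

Step 3 — cumulative fraction after k components = (λ_1 + ... + λ_k) / Σ λ:
  k = 1: 56/139 = 0.4029
  k = 2: (56 + 47)/139 = 103/139 = 0.741
  k = 3: (56 + 47 + 36)/139 = 139/139 = 1

Summary (fraction, with percent):

explained: PC1 0.4029 (40.29%), PC2 0.3381 (33.81%), PC3 0.259 (25.9%);  cumulative: 0.4029, 0.741, 1


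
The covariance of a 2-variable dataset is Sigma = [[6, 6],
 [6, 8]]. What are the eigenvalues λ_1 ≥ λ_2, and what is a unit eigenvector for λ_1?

Step 1 — characteristic polynomial of 2×2 Sigma:
  det(Sigma - λI) = λ² - trace · λ + det = 0.
  trace = 6 + 8 = 14, det = 6·8 - (6)² = 12.
Step 2 — discriminant:
  Δ = trace² - 4·det = 196 - 48 = 148.
Step 3 — eigenvalues:
  λ = (trace ± √Δ)/2 = (14 ± 12.1655)/2,
  λ_1 = 13.0828,  λ_2 = 0.9172.

Step 4 — unit eigenvector for λ_1: solve (Sigma - λ_1 I)v = 0. First row:
  (6 - 13.0828)·v_x + (6)·v_y = 0, i.e. (-7.0828)·v_x + (6)·v_y = 0,
  so v ∝ (b, λ_1 - a) = (6, 7.0828) = u.
  ||u|| = √((6)² + (7.0828)²) = √(86.1655) ≈ 9.2825,
  v_1 = u/||u|| ≈ (0.6464, 0.763) (||v_1|| = 1).

λ_1 = 13.0828,  λ_2 = 0.9172;  v_1 ≈ (0.6464, 0.763)


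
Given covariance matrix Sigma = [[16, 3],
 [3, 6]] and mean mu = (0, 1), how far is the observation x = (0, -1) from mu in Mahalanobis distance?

Step 1 — centre the observation: (x - mu) = (0, -2).

Step 2 — invert Sigma. det(Sigma) = 16·6 - (3)² = 87.
  Sigma^{-1} = (1/det) · [[d, -b], [-b, a]] = [[0.069, -0.0345],
 [-0.0345, 0.1839]].

Step 3 — form the quadratic (x - mu)^T · Sigma^{-1} · (x - mu):
  Sigma^{-1} · (x - mu) = (0.069, -0.3678).
  (x - mu)^T · [Sigma^{-1} · (x - mu)] = (0)·(0.069) + (-2)·(-0.3678) = 0.7356.

Step 4 — take square root: d = √(0.7356) ≈ 0.8577.

d(x, mu) = √(0.7356) ≈ 0.8577


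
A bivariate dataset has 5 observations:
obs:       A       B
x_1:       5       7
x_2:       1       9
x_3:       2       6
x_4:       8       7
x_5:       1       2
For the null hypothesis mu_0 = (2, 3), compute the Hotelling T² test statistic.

Step 1 — sample mean vector:
  mean(A) = (5 + 1 + 2 + 8 + 1) / 5 = 17/5 = 3.4
  mean(B) = (7 + 9 + 6 + 7 + 2) / 5 = 31/5 = 6.2
  x̄ = (3.4, 6.2),  deviation x̄ - mu_0 = (3.4, 6.2) - (2, 3) = (1.4, 3.2).

Step 2 — sample covariance matrix, S[i,j] = (1/(n-1)) · Σ_k (x_{k,i} - mean_i) · (x_{k,j} - mean_j), divisor n-1 = 4:
  S[A,A] = ((1.6)·(1.6) + (-2.4)·(-2.4) + (-1.4)·(-1.4) + (4.6)·(4.6) + (-2.4)·(-2.4)) / 4 = 37.2/4 = 9.3
  S[A,B] = ((1.6)·(0.8) + (-2.4)·(2.8) + (-1.4)·(-0.2) + (4.6)·(0.8) + (-2.4)·(-4.2)) / 4 = 8.6/4 = 2.15
  S[B,B] = ((0.8)·(0.8) + (2.8)·(2.8) + (-0.2)·(-0.2) + (0.8)·(0.8) + (-4.2)·(-4.2)) / 4 = 26.8/4 = 6.7
  S = [[9.3, 2.15],
 [2.15, 6.7]].

Step 3 — invert S. det(S) = 9.3·6.7 - (2.15)² = 57.6875.
  S^{-1} = (1/det) · [[d, -b], [-b, a]] = [[0.1161, -0.0373],
 [-0.0373, 0.1612]].

Step 4 — quadratic form (x̄ - mu_0)^T · S^{-1} · (x̄ - mu_0):
  S^{-1} · (x̄ - mu_0) = (0.0433, 0.4637),
  (x̄ - mu_0)^T · [...] = (1.4)·(0.0433) + (3.2)·(0.4637) = 1.5445.

Step 5 — scale by n: T² = 5 · 1.5445 = 7.7226.

T² ≈ 7.7226


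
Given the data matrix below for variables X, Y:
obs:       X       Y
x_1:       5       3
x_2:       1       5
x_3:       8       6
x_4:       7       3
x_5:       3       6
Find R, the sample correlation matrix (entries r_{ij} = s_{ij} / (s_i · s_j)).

Step 1 — column means:
  mean(X) = (5 + 1 + 8 + 7 + 3) / 5 = 24/5 = 4.8
  mean(Y) = (3 + 5 + 6 + 3 + 6) / 5 = 23/5 = 4.6

Step 2 — sample variances and covariances s[i,j] = (1/(n-1)) · Σ_k (x_{k,i} - mean_i) · (x_{k,j} - mean_j), with n-1 = 4:
  s[X,X] = ((0.2)·(0.2) + (-3.8)·(-3.8) + (3.2)·(3.2) + (2.2)·(2.2) + (-1.8)·(-1.8)) / 4 = 32.8/4 = 8.2
  s[X,Y] = ((0.2)·(-1.6) + (-3.8)·(0.4) + (3.2)·(1.4) + (2.2)·(-1.6) + (-1.8)·(1.4)) / 4 = -3.4/4 = -0.85
  s[Y,Y] = ((-1.6)·(-1.6) + (0.4)·(0.4) + (1.4)·(1.4) + (-1.6)·(-1.6) + (1.4)·(1.4)) / 4 = 9.2/4 = 2.3
  Sample standard deviations s_i = √(s[i,i]):
  s(X) = √(8.2) = 2.8636
  s(Y) = √(2.3) = 1.5166

Step 3 — r_{ij} = s_{ij} / (s_i · s_j):
  r[X,X] = 1 (diagonal).
  r[X,Y] = -0.85 / (2.8636 · 1.5166) = -0.85 / 4.3428 = -0.1957
  r[Y,Y] = 1 (diagonal).

R is symmetric with unit diagonal. Assembling:

R = [[1, -0.1957],
 [-0.1957, 1]]


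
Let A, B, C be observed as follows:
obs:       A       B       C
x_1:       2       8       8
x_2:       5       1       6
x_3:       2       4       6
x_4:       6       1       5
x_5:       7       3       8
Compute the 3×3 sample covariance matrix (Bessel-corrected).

Step 1 — column means:
  mean(A) = (2 + 5 + 2 + 6 + 7) / 5 = 22/5 = 4.4
  mean(B) = (8 + 1 + 4 + 1 + 3) / 5 = 17/5 = 3.4
  mean(C) = (8 + 6 + 6 + 5 + 8) / 5 = 33/5 = 6.6

Step 2 — sample covariance S[i,j] = (1/(n-1)) · Σ_k (x_{k,i} - mean_i) · (x_{k,j} - mean_j), with n-1 = 4.
  S[A,A] = ((-2.4)·(-2.4) + (0.6)·(0.6) + (-2.4)·(-2.4) + (1.6)·(1.6) + (2.6)·(2.6)) / 4 = 21.2/4 = 5.3
  S[A,B] = ((-2.4)·(4.6) + (0.6)·(-2.4) + (-2.4)·(0.6) + (1.6)·(-2.4) + (2.6)·(-0.4)) / 4 = -18.8/4 = -4.7
  S[A,C] = ((-2.4)·(1.4) + (0.6)·(-0.6) + (-2.4)·(-0.6) + (1.6)·(-1.6) + (2.6)·(1.4)) / 4 = -1.2/4 = -0.3
  S[B,B] = ((4.6)·(4.6) + (-2.4)·(-2.4) + (0.6)·(0.6) + (-2.4)·(-2.4) + (-0.4)·(-0.4)) / 4 = 33.2/4 = 8.3
  S[B,C] = ((4.6)·(1.4) + (-2.4)·(-0.6) + (0.6)·(-0.6) + (-2.4)·(-1.6) + (-0.4)·(1.4)) / 4 = 10.8/4 = 2.7
  S[C,C] = ((1.4)·(1.4) + (-0.6)·(-0.6) + (-0.6)·(-0.6) + (-1.6)·(-1.6) + (1.4)·(1.4)) / 4 = 7.2/4 = 1.8

S is symmetric (S[j,i] = S[i,j]). Assembling:

S = [[5.3, -4.7, -0.3],
 [-4.7, 8.3, 2.7],
 [-0.3, 2.7, 1.8]]


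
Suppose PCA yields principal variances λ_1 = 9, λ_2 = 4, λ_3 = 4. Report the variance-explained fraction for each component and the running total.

Step 1 — total variance = trace(Sigma) = Σ λ_i = 9 + 4 + 4 = 17.

Step 2 — fraction explained by component i = λ_i / Σ λ:
  PC1: 9/17 = 0.5294
  PC2: 4/17 = 0.2353
  PC3: 4/17 = 0.2353

Step 3 — cumulative fraction after k components = (λ_1 + ... + λ_k) / Σ λ:
  k = 1: 9/17 = 0.5294
  k = 2: (9 + 4)/17 = 13/17 = 0.7647
  k = 3: (9 + 4 + 4)/17 = 17/17 = 1

Summary (fraction, with percent):

explained: PC1 0.5294 (52.94%), PC2 0.2353 (23.53%), PC3 0.2353 (23.53%);  cumulative: 0.5294, 0.7647, 1
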